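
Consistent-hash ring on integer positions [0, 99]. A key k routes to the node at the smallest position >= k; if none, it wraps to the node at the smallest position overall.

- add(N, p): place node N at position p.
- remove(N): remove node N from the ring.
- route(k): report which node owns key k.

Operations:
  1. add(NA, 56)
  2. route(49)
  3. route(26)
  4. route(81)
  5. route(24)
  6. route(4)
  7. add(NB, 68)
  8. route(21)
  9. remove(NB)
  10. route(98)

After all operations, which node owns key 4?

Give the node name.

Answer: NA

Derivation:
Op 1: add NA@56 -> ring=[56:NA]
Op 2: route key 49: smallest pos >= 49 is 56 -> NA
Op 3: route key 26: smallest pos >= 26 is 56 -> NA
Op 4: route key 81: none >= 81, wrap to smallest pos 56 -> NA
Op 5: route key 24: smallest pos >= 24 is 56 -> NA
Op 6: route key 4: smallest pos >= 4 is 56 -> NA
Op 7: add NB@68 -> ring=[56:NA,68:NB]
Op 8: route key 21: smallest pos >= 21 is 56 -> NA
Op 9: remove NB -> ring=[56:NA]
Op 10: route key 98: none >= 98, wrap to smallest pos 56 -> NA
Final route key 4: smallest pos >= 4 is 56 -> NA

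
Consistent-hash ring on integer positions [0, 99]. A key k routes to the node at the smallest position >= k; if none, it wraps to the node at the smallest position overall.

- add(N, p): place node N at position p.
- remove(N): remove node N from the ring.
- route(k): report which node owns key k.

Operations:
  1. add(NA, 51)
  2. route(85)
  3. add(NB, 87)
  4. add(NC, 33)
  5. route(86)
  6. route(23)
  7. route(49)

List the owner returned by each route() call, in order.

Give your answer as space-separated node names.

Op 1: add NA@51 -> ring=[51:NA]
Op 2: route key 85: none >= 85, wrap to smallest pos 51 -> NA
Op 3: add NB@87 -> ring=[51:NA,87:NB]
Op 4: add NC@33 -> ring=[33:NC,51:NA,87:NB]
Op 5: route key 86: smallest pos >= 86 is 87 -> NB
Op 6: route key 23: smallest pos >= 23 is 33 -> NC
Op 7: route key 49: smallest pos >= 49 is 51 -> NA

Answer: NA NB NC NA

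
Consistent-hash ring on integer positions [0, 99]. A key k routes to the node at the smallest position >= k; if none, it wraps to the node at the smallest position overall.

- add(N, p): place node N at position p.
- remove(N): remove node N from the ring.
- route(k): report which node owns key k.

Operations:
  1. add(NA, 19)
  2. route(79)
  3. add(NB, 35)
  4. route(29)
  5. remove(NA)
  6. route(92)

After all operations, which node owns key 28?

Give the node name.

Op 1: add NA@19 -> ring=[19:NA]
Op 2: route key 79: none >= 79, wrap to smallest pos 19 -> NA
Op 3: add NB@35 -> ring=[19:NA,35:NB]
Op 4: route key 29: smallest pos >= 29 is 35 -> NB
Op 5: remove NA -> ring=[35:NB]
Op 6: route key 92: none >= 92, wrap to smallest pos 35 -> NB
Final route key 28: smallest pos >= 28 is 35 -> NB

Answer: NB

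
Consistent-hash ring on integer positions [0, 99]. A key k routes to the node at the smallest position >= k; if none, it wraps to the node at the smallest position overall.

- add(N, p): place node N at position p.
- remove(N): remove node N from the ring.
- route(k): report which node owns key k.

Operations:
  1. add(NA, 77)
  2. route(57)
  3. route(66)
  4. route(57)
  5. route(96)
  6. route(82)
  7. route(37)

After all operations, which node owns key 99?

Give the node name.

Answer: NA

Derivation:
Op 1: add NA@77 -> ring=[77:NA]
Op 2: route key 57: smallest pos >= 57 is 77 -> NA
Op 3: route key 66: smallest pos >= 66 is 77 -> NA
Op 4: route key 57: smallest pos >= 57 is 77 -> NA
Op 5: route key 96: none >= 96, wrap to smallest pos 77 -> NA
Op 6: route key 82: none >= 82, wrap to smallest pos 77 -> NA
Op 7: route key 37: smallest pos >= 37 is 77 -> NA
Final route key 99: none >= 99, wrap to smallest pos 77 -> NA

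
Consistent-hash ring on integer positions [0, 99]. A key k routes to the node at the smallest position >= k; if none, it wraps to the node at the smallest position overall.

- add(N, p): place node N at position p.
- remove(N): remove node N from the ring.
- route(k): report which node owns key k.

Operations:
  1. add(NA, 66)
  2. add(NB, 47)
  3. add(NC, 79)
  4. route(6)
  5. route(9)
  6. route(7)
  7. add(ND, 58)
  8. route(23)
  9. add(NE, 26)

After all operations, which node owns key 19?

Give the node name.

Op 1: add NA@66 -> ring=[66:NA]
Op 2: add NB@47 -> ring=[47:NB,66:NA]
Op 3: add NC@79 -> ring=[47:NB,66:NA,79:NC]
Op 4: route key 6: smallest pos >= 6 is 47 -> NB
Op 5: route key 9: smallest pos >= 9 is 47 -> NB
Op 6: route key 7: smallest pos >= 7 is 47 -> NB
Op 7: add ND@58 -> ring=[47:NB,58:ND,66:NA,79:NC]
Op 8: route key 23: smallest pos >= 23 is 47 -> NB
Op 9: add NE@26 -> ring=[26:NE,47:NB,58:ND,66:NA,79:NC]
Final route key 19: smallest pos >= 19 is 26 -> NE

Answer: NE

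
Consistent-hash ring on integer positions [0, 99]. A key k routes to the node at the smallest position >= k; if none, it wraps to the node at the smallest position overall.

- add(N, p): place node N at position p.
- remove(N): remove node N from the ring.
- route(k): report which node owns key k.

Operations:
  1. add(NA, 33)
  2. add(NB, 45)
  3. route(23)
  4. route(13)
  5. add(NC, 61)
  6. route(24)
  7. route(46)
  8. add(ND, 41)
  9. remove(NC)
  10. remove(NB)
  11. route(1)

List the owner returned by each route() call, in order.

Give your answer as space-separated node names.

Answer: NA NA NA NC NA

Derivation:
Op 1: add NA@33 -> ring=[33:NA]
Op 2: add NB@45 -> ring=[33:NA,45:NB]
Op 3: route key 23: smallest pos >= 23 is 33 -> NA
Op 4: route key 13: smallest pos >= 13 is 33 -> NA
Op 5: add NC@61 -> ring=[33:NA,45:NB,61:NC]
Op 6: route key 24: smallest pos >= 24 is 33 -> NA
Op 7: route key 46: smallest pos >= 46 is 61 -> NC
Op 8: add ND@41 -> ring=[33:NA,41:ND,45:NB,61:NC]
Op 9: remove NC -> ring=[33:NA,41:ND,45:NB]
Op 10: remove NB -> ring=[33:NA,41:ND]
Op 11: route key 1: smallest pos >= 1 is 33 -> NA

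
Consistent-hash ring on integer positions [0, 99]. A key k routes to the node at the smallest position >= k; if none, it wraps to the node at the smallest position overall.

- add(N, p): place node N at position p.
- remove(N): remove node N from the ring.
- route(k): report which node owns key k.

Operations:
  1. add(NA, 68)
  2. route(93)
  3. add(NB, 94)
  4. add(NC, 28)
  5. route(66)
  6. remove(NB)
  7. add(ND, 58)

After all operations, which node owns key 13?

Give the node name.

Answer: NC

Derivation:
Op 1: add NA@68 -> ring=[68:NA]
Op 2: route key 93: none >= 93, wrap to smallest pos 68 -> NA
Op 3: add NB@94 -> ring=[68:NA,94:NB]
Op 4: add NC@28 -> ring=[28:NC,68:NA,94:NB]
Op 5: route key 66: smallest pos >= 66 is 68 -> NA
Op 6: remove NB -> ring=[28:NC,68:NA]
Op 7: add ND@58 -> ring=[28:NC,58:ND,68:NA]
Final route key 13: smallest pos >= 13 is 28 -> NC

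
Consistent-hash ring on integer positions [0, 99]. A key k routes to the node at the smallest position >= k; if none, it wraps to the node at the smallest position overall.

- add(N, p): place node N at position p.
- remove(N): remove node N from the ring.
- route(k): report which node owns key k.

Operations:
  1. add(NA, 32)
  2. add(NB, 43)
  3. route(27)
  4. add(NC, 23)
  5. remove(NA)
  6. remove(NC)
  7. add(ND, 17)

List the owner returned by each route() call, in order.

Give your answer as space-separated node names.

Answer: NA

Derivation:
Op 1: add NA@32 -> ring=[32:NA]
Op 2: add NB@43 -> ring=[32:NA,43:NB]
Op 3: route key 27: smallest pos >= 27 is 32 -> NA
Op 4: add NC@23 -> ring=[23:NC,32:NA,43:NB]
Op 5: remove NA -> ring=[23:NC,43:NB]
Op 6: remove NC -> ring=[43:NB]
Op 7: add ND@17 -> ring=[17:ND,43:NB]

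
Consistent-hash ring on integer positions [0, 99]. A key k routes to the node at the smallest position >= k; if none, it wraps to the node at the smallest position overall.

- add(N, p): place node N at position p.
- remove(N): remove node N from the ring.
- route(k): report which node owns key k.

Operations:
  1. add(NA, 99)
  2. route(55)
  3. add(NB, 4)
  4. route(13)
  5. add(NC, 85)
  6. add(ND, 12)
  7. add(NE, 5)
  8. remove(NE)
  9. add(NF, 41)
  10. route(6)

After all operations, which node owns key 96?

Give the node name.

Answer: NA

Derivation:
Op 1: add NA@99 -> ring=[99:NA]
Op 2: route key 55: smallest pos >= 55 is 99 -> NA
Op 3: add NB@4 -> ring=[4:NB,99:NA]
Op 4: route key 13: smallest pos >= 13 is 99 -> NA
Op 5: add NC@85 -> ring=[4:NB,85:NC,99:NA]
Op 6: add ND@12 -> ring=[4:NB,12:ND,85:NC,99:NA]
Op 7: add NE@5 -> ring=[4:NB,5:NE,12:ND,85:NC,99:NA]
Op 8: remove NE -> ring=[4:NB,12:ND,85:NC,99:NA]
Op 9: add NF@41 -> ring=[4:NB,12:ND,41:NF,85:NC,99:NA]
Op 10: route key 6: smallest pos >= 6 is 12 -> ND
Final route key 96: smallest pos >= 96 is 99 -> NA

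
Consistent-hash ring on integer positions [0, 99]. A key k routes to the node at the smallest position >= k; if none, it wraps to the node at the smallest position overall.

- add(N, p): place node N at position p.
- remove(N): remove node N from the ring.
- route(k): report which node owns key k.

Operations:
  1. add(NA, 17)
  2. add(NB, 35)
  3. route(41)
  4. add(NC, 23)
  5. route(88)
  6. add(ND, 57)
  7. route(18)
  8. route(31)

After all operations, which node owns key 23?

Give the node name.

Op 1: add NA@17 -> ring=[17:NA]
Op 2: add NB@35 -> ring=[17:NA,35:NB]
Op 3: route key 41: none >= 41, wrap to smallest pos 17 -> NA
Op 4: add NC@23 -> ring=[17:NA,23:NC,35:NB]
Op 5: route key 88: none >= 88, wrap to smallest pos 17 -> NA
Op 6: add ND@57 -> ring=[17:NA,23:NC,35:NB,57:ND]
Op 7: route key 18: smallest pos >= 18 is 23 -> NC
Op 8: route key 31: smallest pos >= 31 is 35 -> NB
Final route key 23: smallest pos >= 23 is 23 -> NC

Answer: NC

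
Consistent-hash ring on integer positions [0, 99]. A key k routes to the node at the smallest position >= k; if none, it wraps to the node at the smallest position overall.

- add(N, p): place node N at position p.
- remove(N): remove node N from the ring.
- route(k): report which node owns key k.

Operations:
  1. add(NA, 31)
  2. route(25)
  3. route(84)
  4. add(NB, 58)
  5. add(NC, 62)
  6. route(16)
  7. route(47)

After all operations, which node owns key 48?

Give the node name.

Answer: NB

Derivation:
Op 1: add NA@31 -> ring=[31:NA]
Op 2: route key 25: smallest pos >= 25 is 31 -> NA
Op 3: route key 84: none >= 84, wrap to smallest pos 31 -> NA
Op 4: add NB@58 -> ring=[31:NA,58:NB]
Op 5: add NC@62 -> ring=[31:NA,58:NB,62:NC]
Op 6: route key 16: smallest pos >= 16 is 31 -> NA
Op 7: route key 47: smallest pos >= 47 is 58 -> NB
Final route key 48: smallest pos >= 48 is 58 -> NB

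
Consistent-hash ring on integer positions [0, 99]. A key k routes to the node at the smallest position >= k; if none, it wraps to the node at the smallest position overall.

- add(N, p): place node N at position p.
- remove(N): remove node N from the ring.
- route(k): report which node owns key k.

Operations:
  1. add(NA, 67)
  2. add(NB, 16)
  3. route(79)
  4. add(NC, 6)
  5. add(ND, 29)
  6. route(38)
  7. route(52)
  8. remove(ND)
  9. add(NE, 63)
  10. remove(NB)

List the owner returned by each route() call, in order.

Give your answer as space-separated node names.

Answer: NB NA NA

Derivation:
Op 1: add NA@67 -> ring=[67:NA]
Op 2: add NB@16 -> ring=[16:NB,67:NA]
Op 3: route key 79: none >= 79, wrap to smallest pos 16 -> NB
Op 4: add NC@6 -> ring=[6:NC,16:NB,67:NA]
Op 5: add ND@29 -> ring=[6:NC,16:NB,29:ND,67:NA]
Op 6: route key 38: smallest pos >= 38 is 67 -> NA
Op 7: route key 52: smallest pos >= 52 is 67 -> NA
Op 8: remove ND -> ring=[6:NC,16:NB,67:NA]
Op 9: add NE@63 -> ring=[6:NC,16:NB,63:NE,67:NA]
Op 10: remove NB -> ring=[6:NC,63:NE,67:NA]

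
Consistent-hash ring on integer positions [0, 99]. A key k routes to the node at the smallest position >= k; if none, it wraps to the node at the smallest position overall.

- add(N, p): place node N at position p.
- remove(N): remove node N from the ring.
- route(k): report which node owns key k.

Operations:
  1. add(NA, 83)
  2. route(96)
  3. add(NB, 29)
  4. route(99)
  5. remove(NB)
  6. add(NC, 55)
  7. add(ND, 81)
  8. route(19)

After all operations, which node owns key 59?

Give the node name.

Op 1: add NA@83 -> ring=[83:NA]
Op 2: route key 96: none >= 96, wrap to smallest pos 83 -> NA
Op 3: add NB@29 -> ring=[29:NB,83:NA]
Op 4: route key 99: none >= 99, wrap to smallest pos 29 -> NB
Op 5: remove NB -> ring=[83:NA]
Op 6: add NC@55 -> ring=[55:NC,83:NA]
Op 7: add ND@81 -> ring=[55:NC,81:ND,83:NA]
Op 8: route key 19: smallest pos >= 19 is 55 -> NC
Final route key 59: smallest pos >= 59 is 81 -> ND

Answer: ND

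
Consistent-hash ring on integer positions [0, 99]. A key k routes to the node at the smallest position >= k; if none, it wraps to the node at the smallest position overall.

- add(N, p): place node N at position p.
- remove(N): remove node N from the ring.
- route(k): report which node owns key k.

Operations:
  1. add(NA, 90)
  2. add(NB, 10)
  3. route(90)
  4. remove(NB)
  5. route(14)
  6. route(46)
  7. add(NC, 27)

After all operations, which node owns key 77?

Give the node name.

Op 1: add NA@90 -> ring=[90:NA]
Op 2: add NB@10 -> ring=[10:NB,90:NA]
Op 3: route key 90: smallest pos >= 90 is 90 -> NA
Op 4: remove NB -> ring=[90:NA]
Op 5: route key 14: smallest pos >= 14 is 90 -> NA
Op 6: route key 46: smallest pos >= 46 is 90 -> NA
Op 7: add NC@27 -> ring=[27:NC,90:NA]
Final route key 77: smallest pos >= 77 is 90 -> NA

Answer: NA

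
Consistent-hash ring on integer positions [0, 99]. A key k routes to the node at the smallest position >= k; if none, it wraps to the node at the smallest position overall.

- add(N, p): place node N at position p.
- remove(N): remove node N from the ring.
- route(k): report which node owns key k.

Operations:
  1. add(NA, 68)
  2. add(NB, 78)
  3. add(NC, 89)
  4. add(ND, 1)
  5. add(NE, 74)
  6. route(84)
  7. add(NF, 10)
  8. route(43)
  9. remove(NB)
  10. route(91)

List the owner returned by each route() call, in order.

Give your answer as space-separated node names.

Answer: NC NA ND

Derivation:
Op 1: add NA@68 -> ring=[68:NA]
Op 2: add NB@78 -> ring=[68:NA,78:NB]
Op 3: add NC@89 -> ring=[68:NA,78:NB,89:NC]
Op 4: add ND@1 -> ring=[1:ND,68:NA,78:NB,89:NC]
Op 5: add NE@74 -> ring=[1:ND,68:NA,74:NE,78:NB,89:NC]
Op 6: route key 84: smallest pos >= 84 is 89 -> NC
Op 7: add NF@10 -> ring=[1:ND,10:NF,68:NA,74:NE,78:NB,89:NC]
Op 8: route key 43: smallest pos >= 43 is 68 -> NA
Op 9: remove NB -> ring=[1:ND,10:NF,68:NA,74:NE,89:NC]
Op 10: route key 91: none >= 91, wrap to smallest pos 1 -> ND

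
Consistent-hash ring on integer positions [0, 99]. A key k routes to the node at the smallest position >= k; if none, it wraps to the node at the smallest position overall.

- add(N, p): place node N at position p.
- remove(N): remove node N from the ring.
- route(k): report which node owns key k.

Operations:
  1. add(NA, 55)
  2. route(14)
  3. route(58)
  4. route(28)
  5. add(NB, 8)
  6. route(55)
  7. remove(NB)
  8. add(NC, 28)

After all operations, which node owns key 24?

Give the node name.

Answer: NC

Derivation:
Op 1: add NA@55 -> ring=[55:NA]
Op 2: route key 14: smallest pos >= 14 is 55 -> NA
Op 3: route key 58: none >= 58, wrap to smallest pos 55 -> NA
Op 4: route key 28: smallest pos >= 28 is 55 -> NA
Op 5: add NB@8 -> ring=[8:NB,55:NA]
Op 6: route key 55: smallest pos >= 55 is 55 -> NA
Op 7: remove NB -> ring=[55:NA]
Op 8: add NC@28 -> ring=[28:NC,55:NA]
Final route key 24: smallest pos >= 24 is 28 -> NC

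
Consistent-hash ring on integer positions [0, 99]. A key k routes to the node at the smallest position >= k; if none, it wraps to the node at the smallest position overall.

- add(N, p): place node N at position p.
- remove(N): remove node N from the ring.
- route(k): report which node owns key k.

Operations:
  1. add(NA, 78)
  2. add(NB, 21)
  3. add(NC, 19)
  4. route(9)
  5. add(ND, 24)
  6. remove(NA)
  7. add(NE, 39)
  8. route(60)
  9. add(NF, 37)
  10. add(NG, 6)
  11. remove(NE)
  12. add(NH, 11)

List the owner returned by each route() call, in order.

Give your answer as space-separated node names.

Op 1: add NA@78 -> ring=[78:NA]
Op 2: add NB@21 -> ring=[21:NB,78:NA]
Op 3: add NC@19 -> ring=[19:NC,21:NB,78:NA]
Op 4: route key 9: smallest pos >= 9 is 19 -> NC
Op 5: add ND@24 -> ring=[19:NC,21:NB,24:ND,78:NA]
Op 6: remove NA -> ring=[19:NC,21:NB,24:ND]
Op 7: add NE@39 -> ring=[19:NC,21:NB,24:ND,39:NE]
Op 8: route key 60: none >= 60, wrap to smallest pos 19 -> NC
Op 9: add NF@37 -> ring=[19:NC,21:NB,24:ND,37:NF,39:NE]
Op 10: add NG@6 -> ring=[6:NG,19:NC,21:NB,24:ND,37:NF,39:NE]
Op 11: remove NE -> ring=[6:NG,19:NC,21:NB,24:ND,37:NF]
Op 12: add NH@11 -> ring=[6:NG,11:NH,19:NC,21:NB,24:ND,37:NF]

Answer: NC NC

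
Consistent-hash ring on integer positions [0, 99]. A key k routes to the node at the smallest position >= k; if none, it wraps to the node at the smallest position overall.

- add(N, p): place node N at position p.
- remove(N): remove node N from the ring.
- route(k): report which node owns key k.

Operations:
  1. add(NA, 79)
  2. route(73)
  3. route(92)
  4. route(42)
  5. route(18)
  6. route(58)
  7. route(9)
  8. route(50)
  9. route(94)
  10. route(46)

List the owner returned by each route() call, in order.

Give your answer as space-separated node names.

Op 1: add NA@79 -> ring=[79:NA]
Op 2: route key 73: smallest pos >= 73 is 79 -> NA
Op 3: route key 92: none >= 92, wrap to smallest pos 79 -> NA
Op 4: route key 42: smallest pos >= 42 is 79 -> NA
Op 5: route key 18: smallest pos >= 18 is 79 -> NA
Op 6: route key 58: smallest pos >= 58 is 79 -> NA
Op 7: route key 9: smallest pos >= 9 is 79 -> NA
Op 8: route key 50: smallest pos >= 50 is 79 -> NA
Op 9: route key 94: none >= 94, wrap to smallest pos 79 -> NA
Op 10: route key 46: smallest pos >= 46 is 79 -> NA

Answer: NA NA NA NA NA NA NA NA NA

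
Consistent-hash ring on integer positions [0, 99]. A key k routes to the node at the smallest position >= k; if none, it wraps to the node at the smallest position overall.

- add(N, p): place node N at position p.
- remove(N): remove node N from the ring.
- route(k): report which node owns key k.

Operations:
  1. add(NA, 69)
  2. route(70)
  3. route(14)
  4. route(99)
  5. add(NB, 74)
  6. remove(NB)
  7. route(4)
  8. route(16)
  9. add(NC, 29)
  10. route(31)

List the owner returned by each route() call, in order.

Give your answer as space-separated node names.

Op 1: add NA@69 -> ring=[69:NA]
Op 2: route key 70: none >= 70, wrap to smallest pos 69 -> NA
Op 3: route key 14: smallest pos >= 14 is 69 -> NA
Op 4: route key 99: none >= 99, wrap to smallest pos 69 -> NA
Op 5: add NB@74 -> ring=[69:NA,74:NB]
Op 6: remove NB -> ring=[69:NA]
Op 7: route key 4: smallest pos >= 4 is 69 -> NA
Op 8: route key 16: smallest pos >= 16 is 69 -> NA
Op 9: add NC@29 -> ring=[29:NC,69:NA]
Op 10: route key 31: smallest pos >= 31 is 69 -> NA

Answer: NA NA NA NA NA NA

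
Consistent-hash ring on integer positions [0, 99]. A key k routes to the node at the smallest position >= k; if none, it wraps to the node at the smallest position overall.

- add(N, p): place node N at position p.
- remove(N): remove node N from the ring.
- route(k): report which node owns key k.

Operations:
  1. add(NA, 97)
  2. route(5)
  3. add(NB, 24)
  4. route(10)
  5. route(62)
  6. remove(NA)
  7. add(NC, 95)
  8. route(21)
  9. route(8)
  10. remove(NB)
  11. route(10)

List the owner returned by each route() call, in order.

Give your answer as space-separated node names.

Op 1: add NA@97 -> ring=[97:NA]
Op 2: route key 5: smallest pos >= 5 is 97 -> NA
Op 3: add NB@24 -> ring=[24:NB,97:NA]
Op 4: route key 10: smallest pos >= 10 is 24 -> NB
Op 5: route key 62: smallest pos >= 62 is 97 -> NA
Op 6: remove NA -> ring=[24:NB]
Op 7: add NC@95 -> ring=[24:NB,95:NC]
Op 8: route key 21: smallest pos >= 21 is 24 -> NB
Op 9: route key 8: smallest pos >= 8 is 24 -> NB
Op 10: remove NB -> ring=[95:NC]
Op 11: route key 10: smallest pos >= 10 is 95 -> NC

Answer: NA NB NA NB NB NC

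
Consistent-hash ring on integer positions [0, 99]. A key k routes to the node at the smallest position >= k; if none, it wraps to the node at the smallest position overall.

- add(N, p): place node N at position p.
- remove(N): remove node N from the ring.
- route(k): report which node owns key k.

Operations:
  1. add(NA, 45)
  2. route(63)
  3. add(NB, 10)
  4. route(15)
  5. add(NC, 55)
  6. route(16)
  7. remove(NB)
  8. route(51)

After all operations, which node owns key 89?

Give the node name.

Op 1: add NA@45 -> ring=[45:NA]
Op 2: route key 63: none >= 63, wrap to smallest pos 45 -> NA
Op 3: add NB@10 -> ring=[10:NB,45:NA]
Op 4: route key 15: smallest pos >= 15 is 45 -> NA
Op 5: add NC@55 -> ring=[10:NB,45:NA,55:NC]
Op 6: route key 16: smallest pos >= 16 is 45 -> NA
Op 7: remove NB -> ring=[45:NA,55:NC]
Op 8: route key 51: smallest pos >= 51 is 55 -> NC
Final route key 89: none >= 89, wrap to smallest pos 45 -> NA

Answer: NA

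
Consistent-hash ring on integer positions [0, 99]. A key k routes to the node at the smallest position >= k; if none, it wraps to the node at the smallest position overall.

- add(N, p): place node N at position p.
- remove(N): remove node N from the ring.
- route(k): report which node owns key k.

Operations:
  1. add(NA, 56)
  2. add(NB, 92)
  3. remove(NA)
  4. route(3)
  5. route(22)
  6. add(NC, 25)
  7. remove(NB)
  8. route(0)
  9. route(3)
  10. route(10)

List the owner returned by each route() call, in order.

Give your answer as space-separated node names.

Answer: NB NB NC NC NC

Derivation:
Op 1: add NA@56 -> ring=[56:NA]
Op 2: add NB@92 -> ring=[56:NA,92:NB]
Op 3: remove NA -> ring=[92:NB]
Op 4: route key 3: smallest pos >= 3 is 92 -> NB
Op 5: route key 22: smallest pos >= 22 is 92 -> NB
Op 6: add NC@25 -> ring=[25:NC,92:NB]
Op 7: remove NB -> ring=[25:NC]
Op 8: route key 0: smallest pos >= 0 is 25 -> NC
Op 9: route key 3: smallest pos >= 3 is 25 -> NC
Op 10: route key 10: smallest pos >= 10 is 25 -> NC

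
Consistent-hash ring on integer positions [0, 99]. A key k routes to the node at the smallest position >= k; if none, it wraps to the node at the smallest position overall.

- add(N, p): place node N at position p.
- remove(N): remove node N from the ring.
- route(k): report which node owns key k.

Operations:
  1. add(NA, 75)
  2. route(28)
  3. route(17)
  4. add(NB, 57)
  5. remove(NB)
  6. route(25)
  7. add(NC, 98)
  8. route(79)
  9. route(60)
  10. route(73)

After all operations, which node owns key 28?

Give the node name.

Op 1: add NA@75 -> ring=[75:NA]
Op 2: route key 28: smallest pos >= 28 is 75 -> NA
Op 3: route key 17: smallest pos >= 17 is 75 -> NA
Op 4: add NB@57 -> ring=[57:NB,75:NA]
Op 5: remove NB -> ring=[75:NA]
Op 6: route key 25: smallest pos >= 25 is 75 -> NA
Op 7: add NC@98 -> ring=[75:NA,98:NC]
Op 8: route key 79: smallest pos >= 79 is 98 -> NC
Op 9: route key 60: smallest pos >= 60 is 75 -> NA
Op 10: route key 73: smallest pos >= 73 is 75 -> NA
Final route key 28: smallest pos >= 28 is 75 -> NA

Answer: NA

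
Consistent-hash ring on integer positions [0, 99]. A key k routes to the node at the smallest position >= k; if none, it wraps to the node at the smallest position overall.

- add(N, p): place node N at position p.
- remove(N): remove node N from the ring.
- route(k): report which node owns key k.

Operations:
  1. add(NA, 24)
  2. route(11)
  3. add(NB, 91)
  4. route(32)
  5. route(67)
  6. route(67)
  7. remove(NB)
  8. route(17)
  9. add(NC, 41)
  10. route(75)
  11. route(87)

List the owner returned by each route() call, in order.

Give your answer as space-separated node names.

Op 1: add NA@24 -> ring=[24:NA]
Op 2: route key 11: smallest pos >= 11 is 24 -> NA
Op 3: add NB@91 -> ring=[24:NA,91:NB]
Op 4: route key 32: smallest pos >= 32 is 91 -> NB
Op 5: route key 67: smallest pos >= 67 is 91 -> NB
Op 6: route key 67: smallest pos >= 67 is 91 -> NB
Op 7: remove NB -> ring=[24:NA]
Op 8: route key 17: smallest pos >= 17 is 24 -> NA
Op 9: add NC@41 -> ring=[24:NA,41:NC]
Op 10: route key 75: none >= 75, wrap to smallest pos 24 -> NA
Op 11: route key 87: none >= 87, wrap to smallest pos 24 -> NA

Answer: NA NB NB NB NA NA NA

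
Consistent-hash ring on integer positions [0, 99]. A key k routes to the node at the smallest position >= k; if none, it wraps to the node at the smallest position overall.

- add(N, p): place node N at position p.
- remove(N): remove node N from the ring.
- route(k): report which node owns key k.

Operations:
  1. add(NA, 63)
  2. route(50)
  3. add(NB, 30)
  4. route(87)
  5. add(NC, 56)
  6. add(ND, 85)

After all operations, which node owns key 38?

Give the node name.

Answer: NC

Derivation:
Op 1: add NA@63 -> ring=[63:NA]
Op 2: route key 50: smallest pos >= 50 is 63 -> NA
Op 3: add NB@30 -> ring=[30:NB,63:NA]
Op 4: route key 87: none >= 87, wrap to smallest pos 30 -> NB
Op 5: add NC@56 -> ring=[30:NB,56:NC,63:NA]
Op 6: add ND@85 -> ring=[30:NB,56:NC,63:NA,85:ND]
Final route key 38: smallest pos >= 38 is 56 -> NC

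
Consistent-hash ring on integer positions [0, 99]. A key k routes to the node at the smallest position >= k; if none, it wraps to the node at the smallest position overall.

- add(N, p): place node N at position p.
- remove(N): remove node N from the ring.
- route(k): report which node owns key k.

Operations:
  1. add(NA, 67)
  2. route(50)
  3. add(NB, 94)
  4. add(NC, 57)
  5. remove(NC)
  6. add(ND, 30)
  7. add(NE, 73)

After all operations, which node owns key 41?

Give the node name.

Op 1: add NA@67 -> ring=[67:NA]
Op 2: route key 50: smallest pos >= 50 is 67 -> NA
Op 3: add NB@94 -> ring=[67:NA,94:NB]
Op 4: add NC@57 -> ring=[57:NC,67:NA,94:NB]
Op 5: remove NC -> ring=[67:NA,94:NB]
Op 6: add ND@30 -> ring=[30:ND,67:NA,94:NB]
Op 7: add NE@73 -> ring=[30:ND,67:NA,73:NE,94:NB]
Final route key 41: smallest pos >= 41 is 67 -> NA

Answer: NA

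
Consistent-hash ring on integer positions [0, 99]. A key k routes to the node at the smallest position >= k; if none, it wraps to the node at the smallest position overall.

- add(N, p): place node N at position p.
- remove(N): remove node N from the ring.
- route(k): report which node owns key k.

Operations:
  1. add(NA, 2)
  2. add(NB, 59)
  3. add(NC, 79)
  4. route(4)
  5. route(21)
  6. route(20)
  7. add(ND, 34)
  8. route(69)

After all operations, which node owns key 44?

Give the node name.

Answer: NB

Derivation:
Op 1: add NA@2 -> ring=[2:NA]
Op 2: add NB@59 -> ring=[2:NA,59:NB]
Op 3: add NC@79 -> ring=[2:NA,59:NB,79:NC]
Op 4: route key 4: smallest pos >= 4 is 59 -> NB
Op 5: route key 21: smallest pos >= 21 is 59 -> NB
Op 6: route key 20: smallest pos >= 20 is 59 -> NB
Op 7: add ND@34 -> ring=[2:NA,34:ND,59:NB,79:NC]
Op 8: route key 69: smallest pos >= 69 is 79 -> NC
Final route key 44: smallest pos >= 44 is 59 -> NB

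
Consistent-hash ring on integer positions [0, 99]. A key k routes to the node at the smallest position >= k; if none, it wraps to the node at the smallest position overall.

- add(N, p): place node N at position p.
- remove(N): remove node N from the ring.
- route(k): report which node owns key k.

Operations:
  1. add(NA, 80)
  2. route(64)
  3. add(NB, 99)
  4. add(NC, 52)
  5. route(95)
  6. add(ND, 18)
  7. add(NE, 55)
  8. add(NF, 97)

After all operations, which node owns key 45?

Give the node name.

Answer: NC

Derivation:
Op 1: add NA@80 -> ring=[80:NA]
Op 2: route key 64: smallest pos >= 64 is 80 -> NA
Op 3: add NB@99 -> ring=[80:NA,99:NB]
Op 4: add NC@52 -> ring=[52:NC,80:NA,99:NB]
Op 5: route key 95: smallest pos >= 95 is 99 -> NB
Op 6: add ND@18 -> ring=[18:ND,52:NC,80:NA,99:NB]
Op 7: add NE@55 -> ring=[18:ND,52:NC,55:NE,80:NA,99:NB]
Op 8: add NF@97 -> ring=[18:ND,52:NC,55:NE,80:NA,97:NF,99:NB]
Final route key 45: smallest pos >= 45 is 52 -> NC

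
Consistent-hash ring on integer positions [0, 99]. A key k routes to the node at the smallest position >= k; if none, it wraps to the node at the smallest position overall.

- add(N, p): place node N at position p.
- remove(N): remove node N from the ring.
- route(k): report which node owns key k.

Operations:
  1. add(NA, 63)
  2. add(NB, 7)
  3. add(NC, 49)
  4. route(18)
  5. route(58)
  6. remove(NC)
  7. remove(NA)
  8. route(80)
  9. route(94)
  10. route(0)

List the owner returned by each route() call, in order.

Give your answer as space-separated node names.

Answer: NC NA NB NB NB

Derivation:
Op 1: add NA@63 -> ring=[63:NA]
Op 2: add NB@7 -> ring=[7:NB,63:NA]
Op 3: add NC@49 -> ring=[7:NB,49:NC,63:NA]
Op 4: route key 18: smallest pos >= 18 is 49 -> NC
Op 5: route key 58: smallest pos >= 58 is 63 -> NA
Op 6: remove NC -> ring=[7:NB,63:NA]
Op 7: remove NA -> ring=[7:NB]
Op 8: route key 80: none >= 80, wrap to smallest pos 7 -> NB
Op 9: route key 94: none >= 94, wrap to smallest pos 7 -> NB
Op 10: route key 0: smallest pos >= 0 is 7 -> NB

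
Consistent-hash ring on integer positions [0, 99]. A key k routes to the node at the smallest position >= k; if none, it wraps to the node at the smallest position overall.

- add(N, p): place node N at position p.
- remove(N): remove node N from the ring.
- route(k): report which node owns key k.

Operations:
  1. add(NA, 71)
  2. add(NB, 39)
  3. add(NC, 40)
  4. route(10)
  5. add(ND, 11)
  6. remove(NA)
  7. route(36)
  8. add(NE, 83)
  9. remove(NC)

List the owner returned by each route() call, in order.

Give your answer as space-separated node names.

Op 1: add NA@71 -> ring=[71:NA]
Op 2: add NB@39 -> ring=[39:NB,71:NA]
Op 3: add NC@40 -> ring=[39:NB,40:NC,71:NA]
Op 4: route key 10: smallest pos >= 10 is 39 -> NB
Op 5: add ND@11 -> ring=[11:ND,39:NB,40:NC,71:NA]
Op 6: remove NA -> ring=[11:ND,39:NB,40:NC]
Op 7: route key 36: smallest pos >= 36 is 39 -> NB
Op 8: add NE@83 -> ring=[11:ND,39:NB,40:NC,83:NE]
Op 9: remove NC -> ring=[11:ND,39:NB,83:NE]

Answer: NB NB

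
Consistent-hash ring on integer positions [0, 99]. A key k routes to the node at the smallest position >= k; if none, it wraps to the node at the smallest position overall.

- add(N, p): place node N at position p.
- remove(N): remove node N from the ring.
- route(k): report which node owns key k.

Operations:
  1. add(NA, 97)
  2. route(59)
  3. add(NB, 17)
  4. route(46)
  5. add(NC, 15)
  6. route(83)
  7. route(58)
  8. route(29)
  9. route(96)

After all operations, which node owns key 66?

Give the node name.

Op 1: add NA@97 -> ring=[97:NA]
Op 2: route key 59: smallest pos >= 59 is 97 -> NA
Op 3: add NB@17 -> ring=[17:NB,97:NA]
Op 4: route key 46: smallest pos >= 46 is 97 -> NA
Op 5: add NC@15 -> ring=[15:NC,17:NB,97:NA]
Op 6: route key 83: smallest pos >= 83 is 97 -> NA
Op 7: route key 58: smallest pos >= 58 is 97 -> NA
Op 8: route key 29: smallest pos >= 29 is 97 -> NA
Op 9: route key 96: smallest pos >= 96 is 97 -> NA
Final route key 66: smallest pos >= 66 is 97 -> NA

Answer: NA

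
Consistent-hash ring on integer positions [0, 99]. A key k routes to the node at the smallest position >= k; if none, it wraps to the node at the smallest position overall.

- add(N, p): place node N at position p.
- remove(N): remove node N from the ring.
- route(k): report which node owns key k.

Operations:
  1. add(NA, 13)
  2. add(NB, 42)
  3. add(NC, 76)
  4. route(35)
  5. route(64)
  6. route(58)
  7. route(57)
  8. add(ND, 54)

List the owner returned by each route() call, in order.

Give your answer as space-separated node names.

Answer: NB NC NC NC

Derivation:
Op 1: add NA@13 -> ring=[13:NA]
Op 2: add NB@42 -> ring=[13:NA,42:NB]
Op 3: add NC@76 -> ring=[13:NA,42:NB,76:NC]
Op 4: route key 35: smallest pos >= 35 is 42 -> NB
Op 5: route key 64: smallest pos >= 64 is 76 -> NC
Op 6: route key 58: smallest pos >= 58 is 76 -> NC
Op 7: route key 57: smallest pos >= 57 is 76 -> NC
Op 8: add ND@54 -> ring=[13:NA,42:NB,54:ND,76:NC]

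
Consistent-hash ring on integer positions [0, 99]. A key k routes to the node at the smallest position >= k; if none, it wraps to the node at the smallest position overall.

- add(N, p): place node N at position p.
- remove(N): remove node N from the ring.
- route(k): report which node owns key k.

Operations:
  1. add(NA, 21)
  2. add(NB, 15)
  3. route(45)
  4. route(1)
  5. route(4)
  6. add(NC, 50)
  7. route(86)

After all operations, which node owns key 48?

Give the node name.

Op 1: add NA@21 -> ring=[21:NA]
Op 2: add NB@15 -> ring=[15:NB,21:NA]
Op 3: route key 45: none >= 45, wrap to smallest pos 15 -> NB
Op 4: route key 1: smallest pos >= 1 is 15 -> NB
Op 5: route key 4: smallest pos >= 4 is 15 -> NB
Op 6: add NC@50 -> ring=[15:NB,21:NA,50:NC]
Op 7: route key 86: none >= 86, wrap to smallest pos 15 -> NB
Final route key 48: smallest pos >= 48 is 50 -> NC

Answer: NC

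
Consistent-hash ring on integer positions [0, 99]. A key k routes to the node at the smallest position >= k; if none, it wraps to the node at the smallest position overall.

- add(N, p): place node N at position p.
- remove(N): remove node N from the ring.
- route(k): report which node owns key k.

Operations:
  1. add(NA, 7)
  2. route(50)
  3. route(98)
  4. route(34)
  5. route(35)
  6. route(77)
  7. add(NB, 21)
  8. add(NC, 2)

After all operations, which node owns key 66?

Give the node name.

Op 1: add NA@7 -> ring=[7:NA]
Op 2: route key 50: none >= 50, wrap to smallest pos 7 -> NA
Op 3: route key 98: none >= 98, wrap to smallest pos 7 -> NA
Op 4: route key 34: none >= 34, wrap to smallest pos 7 -> NA
Op 5: route key 35: none >= 35, wrap to smallest pos 7 -> NA
Op 6: route key 77: none >= 77, wrap to smallest pos 7 -> NA
Op 7: add NB@21 -> ring=[7:NA,21:NB]
Op 8: add NC@2 -> ring=[2:NC,7:NA,21:NB]
Final route key 66: none >= 66, wrap to smallest pos 2 -> NC

Answer: NC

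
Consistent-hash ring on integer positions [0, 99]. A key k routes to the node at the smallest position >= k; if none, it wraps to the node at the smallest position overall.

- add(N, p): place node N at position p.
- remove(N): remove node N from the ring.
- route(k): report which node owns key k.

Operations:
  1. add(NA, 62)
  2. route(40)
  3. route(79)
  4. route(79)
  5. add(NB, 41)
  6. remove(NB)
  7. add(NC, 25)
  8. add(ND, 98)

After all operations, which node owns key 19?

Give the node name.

Answer: NC

Derivation:
Op 1: add NA@62 -> ring=[62:NA]
Op 2: route key 40: smallest pos >= 40 is 62 -> NA
Op 3: route key 79: none >= 79, wrap to smallest pos 62 -> NA
Op 4: route key 79: none >= 79, wrap to smallest pos 62 -> NA
Op 5: add NB@41 -> ring=[41:NB,62:NA]
Op 6: remove NB -> ring=[62:NA]
Op 7: add NC@25 -> ring=[25:NC,62:NA]
Op 8: add ND@98 -> ring=[25:NC,62:NA,98:ND]
Final route key 19: smallest pos >= 19 is 25 -> NC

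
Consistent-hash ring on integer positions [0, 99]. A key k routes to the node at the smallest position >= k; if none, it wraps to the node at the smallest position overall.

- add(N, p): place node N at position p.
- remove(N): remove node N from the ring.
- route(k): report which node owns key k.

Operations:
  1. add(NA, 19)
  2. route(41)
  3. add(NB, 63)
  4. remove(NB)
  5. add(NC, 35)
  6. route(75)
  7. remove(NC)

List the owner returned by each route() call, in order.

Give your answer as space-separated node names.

Answer: NA NA

Derivation:
Op 1: add NA@19 -> ring=[19:NA]
Op 2: route key 41: none >= 41, wrap to smallest pos 19 -> NA
Op 3: add NB@63 -> ring=[19:NA,63:NB]
Op 4: remove NB -> ring=[19:NA]
Op 5: add NC@35 -> ring=[19:NA,35:NC]
Op 6: route key 75: none >= 75, wrap to smallest pos 19 -> NA
Op 7: remove NC -> ring=[19:NA]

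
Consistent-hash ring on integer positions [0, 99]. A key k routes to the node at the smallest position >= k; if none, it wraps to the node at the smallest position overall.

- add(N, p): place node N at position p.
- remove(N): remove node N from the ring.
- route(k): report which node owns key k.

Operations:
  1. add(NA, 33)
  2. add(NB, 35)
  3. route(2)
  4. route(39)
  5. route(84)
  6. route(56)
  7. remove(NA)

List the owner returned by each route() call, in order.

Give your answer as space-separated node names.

Op 1: add NA@33 -> ring=[33:NA]
Op 2: add NB@35 -> ring=[33:NA,35:NB]
Op 3: route key 2: smallest pos >= 2 is 33 -> NA
Op 4: route key 39: none >= 39, wrap to smallest pos 33 -> NA
Op 5: route key 84: none >= 84, wrap to smallest pos 33 -> NA
Op 6: route key 56: none >= 56, wrap to smallest pos 33 -> NA
Op 7: remove NA -> ring=[35:NB]

Answer: NA NA NA NA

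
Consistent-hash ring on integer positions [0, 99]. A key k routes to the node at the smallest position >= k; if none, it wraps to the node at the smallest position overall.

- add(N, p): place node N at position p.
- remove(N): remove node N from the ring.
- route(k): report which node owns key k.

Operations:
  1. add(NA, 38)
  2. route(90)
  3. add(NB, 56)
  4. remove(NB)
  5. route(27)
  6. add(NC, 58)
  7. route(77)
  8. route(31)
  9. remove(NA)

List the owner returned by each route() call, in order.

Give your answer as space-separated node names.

Answer: NA NA NA NA

Derivation:
Op 1: add NA@38 -> ring=[38:NA]
Op 2: route key 90: none >= 90, wrap to smallest pos 38 -> NA
Op 3: add NB@56 -> ring=[38:NA,56:NB]
Op 4: remove NB -> ring=[38:NA]
Op 5: route key 27: smallest pos >= 27 is 38 -> NA
Op 6: add NC@58 -> ring=[38:NA,58:NC]
Op 7: route key 77: none >= 77, wrap to smallest pos 38 -> NA
Op 8: route key 31: smallest pos >= 31 is 38 -> NA
Op 9: remove NA -> ring=[58:NC]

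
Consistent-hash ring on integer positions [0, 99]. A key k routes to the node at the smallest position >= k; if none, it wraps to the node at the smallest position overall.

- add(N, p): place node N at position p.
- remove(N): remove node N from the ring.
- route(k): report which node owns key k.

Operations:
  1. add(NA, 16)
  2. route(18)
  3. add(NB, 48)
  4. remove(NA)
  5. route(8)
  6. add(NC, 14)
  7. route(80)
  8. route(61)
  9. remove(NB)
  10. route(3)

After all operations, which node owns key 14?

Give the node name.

Answer: NC

Derivation:
Op 1: add NA@16 -> ring=[16:NA]
Op 2: route key 18: none >= 18, wrap to smallest pos 16 -> NA
Op 3: add NB@48 -> ring=[16:NA,48:NB]
Op 4: remove NA -> ring=[48:NB]
Op 5: route key 8: smallest pos >= 8 is 48 -> NB
Op 6: add NC@14 -> ring=[14:NC,48:NB]
Op 7: route key 80: none >= 80, wrap to smallest pos 14 -> NC
Op 8: route key 61: none >= 61, wrap to smallest pos 14 -> NC
Op 9: remove NB -> ring=[14:NC]
Op 10: route key 3: smallest pos >= 3 is 14 -> NC
Final route key 14: smallest pos >= 14 is 14 -> NC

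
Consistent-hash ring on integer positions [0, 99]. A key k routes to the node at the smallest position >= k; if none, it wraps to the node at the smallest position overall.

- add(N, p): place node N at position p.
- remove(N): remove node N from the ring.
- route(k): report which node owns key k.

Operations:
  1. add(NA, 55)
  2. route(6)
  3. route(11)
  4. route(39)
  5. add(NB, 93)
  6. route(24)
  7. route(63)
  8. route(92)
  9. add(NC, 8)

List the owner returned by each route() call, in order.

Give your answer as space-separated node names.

Op 1: add NA@55 -> ring=[55:NA]
Op 2: route key 6: smallest pos >= 6 is 55 -> NA
Op 3: route key 11: smallest pos >= 11 is 55 -> NA
Op 4: route key 39: smallest pos >= 39 is 55 -> NA
Op 5: add NB@93 -> ring=[55:NA,93:NB]
Op 6: route key 24: smallest pos >= 24 is 55 -> NA
Op 7: route key 63: smallest pos >= 63 is 93 -> NB
Op 8: route key 92: smallest pos >= 92 is 93 -> NB
Op 9: add NC@8 -> ring=[8:NC,55:NA,93:NB]

Answer: NA NA NA NA NB NB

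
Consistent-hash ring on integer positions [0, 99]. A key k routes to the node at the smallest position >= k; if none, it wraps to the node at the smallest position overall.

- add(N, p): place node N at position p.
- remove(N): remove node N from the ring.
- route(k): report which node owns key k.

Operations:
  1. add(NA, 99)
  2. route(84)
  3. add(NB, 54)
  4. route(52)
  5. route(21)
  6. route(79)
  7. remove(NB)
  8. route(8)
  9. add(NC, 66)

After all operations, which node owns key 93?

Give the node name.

Op 1: add NA@99 -> ring=[99:NA]
Op 2: route key 84: smallest pos >= 84 is 99 -> NA
Op 3: add NB@54 -> ring=[54:NB,99:NA]
Op 4: route key 52: smallest pos >= 52 is 54 -> NB
Op 5: route key 21: smallest pos >= 21 is 54 -> NB
Op 6: route key 79: smallest pos >= 79 is 99 -> NA
Op 7: remove NB -> ring=[99:NA]
Op 8: route key 8: smallest pos >= 8 is 99 -> NA
Op 9: add NC@66 -> ring=[66:NC,99:NA]
Final route key 93: smallest pos >= 93 is 99 -> NA

Answer: NA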